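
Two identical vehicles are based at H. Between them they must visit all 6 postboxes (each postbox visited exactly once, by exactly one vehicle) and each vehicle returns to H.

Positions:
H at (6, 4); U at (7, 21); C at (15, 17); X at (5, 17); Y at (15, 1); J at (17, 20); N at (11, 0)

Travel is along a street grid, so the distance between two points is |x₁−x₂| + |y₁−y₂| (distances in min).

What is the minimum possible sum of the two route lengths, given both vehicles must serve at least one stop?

Try each way of splitting the stops between the two vehicles (each non-empty) and, for each split, find the best tour for each vehicle:
  {U} + {C, X, Y, J, N}: 36 + 64 = 100
  {C} + {U, X, Y, J, N}: 44 + 66 = 110
  {U, C} + {X, Y, J, N}: 52 + 64 = 116
  {X} + {U, C, Y, J, N}: 28 + 64 = 92
  {U, X} + {C, Y, J, N}: 38 + 62 = 100
  {C, X} + {U, Y, J, N}: 46 + 64 = 110
  … (31 splits in total)
  {U, C, X, Y, J} + {N}: 64 + 18 = 82  ← best
Best: vehicle 1 H → X → U → J → C → Y → H = 64; vehicle 2 H → N → H = 18; combined 82.

82 min — the smallest possible combined total.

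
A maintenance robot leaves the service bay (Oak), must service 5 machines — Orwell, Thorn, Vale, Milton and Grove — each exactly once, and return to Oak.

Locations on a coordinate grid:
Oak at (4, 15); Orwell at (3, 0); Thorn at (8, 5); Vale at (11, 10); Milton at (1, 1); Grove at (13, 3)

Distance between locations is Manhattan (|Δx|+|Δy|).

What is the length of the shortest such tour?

Minimum total distance: 58.

There are 60 distinct closed tours to check (reversals are equivalent).
Oak → Orwell → Thorn → Vale → Milton → Grove → Oak: 16+10+8+19+14+21 = 88
Oak → Orwell → Thorn → Vale → Grove → Milton → Oak: 16+10+8+9+14+17 = 74
Oak → Orwell → Thorn → Milton → Vale → Grove → Oak: 16+10+11+19+9+21 = 86
Oak → Orwell → Thorn → Milton → Grove → Vale → Oak: 16+10+11+14+9+12 = 72
Oak → Orwell → Thorn → Grove → Vale → Milton → Oak: 16+10+7+9+19+17 = 78
Oak → Orwell → Thorn → Grove → Milton → Vale → Oak: 16+10+7+14+19+12 = 78
Oak → Orwell → Vale → Thorn → Milton → Grove → Oak: 16+18+8+11+14+21 = 88
Oak → Orwell → Vale → Thorn → Grove → Milton → Oak: 16+18+8+7+14+17 = 80
Oak → Orwell → Vale → Milton → Thorn → Grove → Oak: 16+18+19+11+7+21 = 92
Oak → Orwell → Vale → Milton → Grove → Thorn → Oak: 16+18+19+14+7+14 = 88
Oak → Orwell → Vale → Grove → Thorn → Milton → Oak: 16+18+9+7+11+17 = 78
Oak → Orwell → Vale → Grove → Milton → Thorn → Oak: 16+18+9+14+11+14 = 82
Oak → Orwell → Milton → Thorn → Vale → Grove → Oak: 16+3+11+8+9+21 = 68
Oak → Orwell → Milton → Thorn → Grove → Vale → Oak: 16+3+11+7+9+12 = 58
… (46 more)
The minimum is 58.
One optimal route: Oak → Orwell → Milton → Thorn → Grove → Vale → Oak (or its reverse).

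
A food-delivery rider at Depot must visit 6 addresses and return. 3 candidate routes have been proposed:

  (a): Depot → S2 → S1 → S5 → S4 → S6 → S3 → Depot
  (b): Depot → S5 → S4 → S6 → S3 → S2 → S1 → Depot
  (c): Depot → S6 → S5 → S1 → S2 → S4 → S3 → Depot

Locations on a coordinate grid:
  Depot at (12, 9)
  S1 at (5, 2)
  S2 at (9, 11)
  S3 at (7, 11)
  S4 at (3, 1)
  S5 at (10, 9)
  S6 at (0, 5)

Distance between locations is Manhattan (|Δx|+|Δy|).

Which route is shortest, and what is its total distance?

(a): 5 + 13 + 12 + 15 + 7 + 13 + 7 = 72
(b): 2 + 15 + 7 + 13 + 2 + 13 + 14 = 66
(c): 16 + 14 + 12 + 13 + 16 + 14 + 7 = 92

66 — (b) is the shortest.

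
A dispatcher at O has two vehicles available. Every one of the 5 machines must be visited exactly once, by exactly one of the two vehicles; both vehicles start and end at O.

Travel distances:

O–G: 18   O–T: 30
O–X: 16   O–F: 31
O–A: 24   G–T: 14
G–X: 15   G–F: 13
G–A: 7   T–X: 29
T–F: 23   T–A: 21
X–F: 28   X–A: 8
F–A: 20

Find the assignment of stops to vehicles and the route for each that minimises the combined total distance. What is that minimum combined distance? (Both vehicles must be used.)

Try each way of splitting the stops between the two vehicles (each non-empty) and, for each split, find the best tour for each vehicle:
  {G} + {T, X, F, A}: 36 + 97 = 133
  {T} + {G, X, F, A}: 60 + 75 = 135
  {G, T} + {X, F, A}: 62 + 75 = 137
  {X} + {G, T, F, A}: 32 + 97 = 129
  {G, X} + {T, F, A}: 49 + 97 = 146
  {T, X} + {G, F, A}: 75 + 75 = 150
  … (15 splits in total)
Best: vehicle 1 O → X → O = 32; vehicle 2 O → T → F → G → A → O = 97; combined 129.

Minimum combined distance: 129.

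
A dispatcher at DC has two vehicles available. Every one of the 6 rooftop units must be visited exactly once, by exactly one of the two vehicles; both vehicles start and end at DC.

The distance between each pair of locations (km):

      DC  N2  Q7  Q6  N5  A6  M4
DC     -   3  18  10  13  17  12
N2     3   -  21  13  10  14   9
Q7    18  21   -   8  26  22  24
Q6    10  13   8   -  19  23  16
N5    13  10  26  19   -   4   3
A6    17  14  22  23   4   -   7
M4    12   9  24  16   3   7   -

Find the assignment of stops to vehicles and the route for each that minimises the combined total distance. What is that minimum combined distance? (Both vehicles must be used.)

65 km — the smallest possible combined total.

Check every non-empty split of the stops between the two vehicles; for each half take its own optimal tour:
  {N2} + {Q7, Q6, N5, A6, M4}: 6 + 59 = 65
  {Q7} + {N2, Q6, N5, A6, M4}: 36 + 50 = 86
  {N2, Q7} + {Q6, N5, A6, M4}: 42 + 50 = 92
  {Q6} + {N2, Q7, N5, A6, M4}: 20 + 59 = 79
  {N2, Q6} + {Q7, N5, A6, M4}: 26 + 59 = 85
  {Q7, Q6} + {N2, N5, A6, M4}: 36 + 36 = 72
  … (31 splits in total)
Best: vehicle 1 DC → N2 → DC = 6; vehicle 2 DC → Q6 → Q7 → A6 → N5 → M4 → DC = 59; combined 65.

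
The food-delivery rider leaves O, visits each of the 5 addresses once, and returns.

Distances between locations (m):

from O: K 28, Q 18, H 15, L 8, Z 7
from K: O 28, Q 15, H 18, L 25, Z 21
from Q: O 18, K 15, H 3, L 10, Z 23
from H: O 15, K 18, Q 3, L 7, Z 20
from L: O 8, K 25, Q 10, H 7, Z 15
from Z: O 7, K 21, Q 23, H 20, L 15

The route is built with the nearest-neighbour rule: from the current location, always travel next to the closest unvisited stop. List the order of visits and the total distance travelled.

Nearest-neighbour total = 75 m; route O → Z → L → H → Q → K → O.

At O the remaining stops are Z 7, L 8, H 15, Q 18, K 28; go to Z.
At Z the remaining stops are L 15, H 20, K 21, Q 23; go to L.
At L the remaining stops are H 7, Q 10, K 25; go to H.
At H the remaining stops are Q 3, K 18; go to Q.
At Q the remaining stops are K 15; go to K.
Return K→O: 28.
Total = 7 + 15 + 7 + 3 + 15 + 28 = 75.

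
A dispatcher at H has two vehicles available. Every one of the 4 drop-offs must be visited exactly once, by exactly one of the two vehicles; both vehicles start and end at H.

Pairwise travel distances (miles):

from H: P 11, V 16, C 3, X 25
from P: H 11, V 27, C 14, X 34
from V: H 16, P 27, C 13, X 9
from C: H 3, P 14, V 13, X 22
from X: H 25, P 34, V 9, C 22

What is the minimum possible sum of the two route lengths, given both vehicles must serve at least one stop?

72 miles — the smallest possible combined total.

Check every non-empty split of the stops between the two vehicles; for each half take its own optimal tour:
  {P} + {V, C, X}: 22 + 50 = 72
  {V} + {P, C, X}: 32 + 70 = 102
  {P, V} + {C, X}: 54 + 50 = 104
  {C} + {P, V, X}: 6 + 70 = 76
  {P, C} + {V, X}: 28 + 50 = 78
  {V, C} + {P, X}: 32 + 70 = 102
  … (7 splits in total)
Best: vehicle 1 H → P → H = 22; vehicle 2 H → V → X → C → H = 50; combined 72.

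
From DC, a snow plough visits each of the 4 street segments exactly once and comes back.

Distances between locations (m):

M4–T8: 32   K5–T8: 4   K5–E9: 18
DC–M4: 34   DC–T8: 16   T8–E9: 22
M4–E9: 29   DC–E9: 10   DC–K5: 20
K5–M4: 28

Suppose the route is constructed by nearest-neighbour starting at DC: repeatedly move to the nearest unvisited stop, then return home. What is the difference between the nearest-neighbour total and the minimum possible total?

From DC: E9=10, T8=16, K5=20, M4=34 → choose E9 (10).
From E9: K5=18, T8=22, M4=29 → choose K5 (18).
From K5: T8=4, M4=28 → choose T8 (4).
From T8: M4=32 → choose M4 (32).
NN route DC → E9 → K5 → T8 → M4 → DC costs 98.
Optimal: DC → T8 → K5 → M4 → E9 → DC costs 87 (by enumerating all 12 distinct tours).
Excess = 98 − 87 = 11.

The nearest-neighbour route is 11 m longer than optimal.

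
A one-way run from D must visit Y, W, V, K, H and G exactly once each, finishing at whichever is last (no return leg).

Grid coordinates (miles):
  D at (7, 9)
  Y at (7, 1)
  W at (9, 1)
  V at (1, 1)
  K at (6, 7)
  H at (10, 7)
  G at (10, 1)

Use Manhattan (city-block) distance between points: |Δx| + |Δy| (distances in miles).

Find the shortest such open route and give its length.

Minimum one-way distance = 22 miles.

There are 6! = 720 possible orderings.
D - Y - W - V - K - H - G: 8+2+8+11+4+6 = 39
D - Y - W - V - K - G - H: 8+2+8+11+10+6 = 45
D - Y - W - V - H - K - G: 8+2+8+15+4+10 = 47
D - Y - W - V - H - G - K: 8+2+8+15+6+10 = 49
D - Y - W - V - G - K - H: 8+2+8+9+10+4 = 41
D - Y - W - V - G - H - K: 8+2+8+9+6+4 = 37
D - Y - W - K - V - H - G: 8+2+9+11+15+6 = 51
D - Y - W - K - V - G - H: 8+2+9+11+9+6 = 45
… (712 more)
D - K - H - G - W - Y - V: 3+4+6+1+2+6 = 22  ← best
The minimum is 22.
One shortest path: D → K → H → G → W → Y → V.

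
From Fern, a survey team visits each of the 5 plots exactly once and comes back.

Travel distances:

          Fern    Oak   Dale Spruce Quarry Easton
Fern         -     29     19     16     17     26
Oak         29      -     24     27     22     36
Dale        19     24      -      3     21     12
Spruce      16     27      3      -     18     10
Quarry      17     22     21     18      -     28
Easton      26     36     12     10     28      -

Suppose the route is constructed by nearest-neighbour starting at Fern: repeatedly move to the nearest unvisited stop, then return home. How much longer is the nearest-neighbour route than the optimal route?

From Fern: Spruce=16, Quarry=17, Dale=19, Easton=26, Oak=29 → choose Spruce (16).
From Spruce: Dale=3, Easton=10, Quarry=18, Oak=27 → choose Dale (3).
From Dale: Easton=12, Quarry=21, Oak=24 → choose Easton (12).
From Easton: Quarry=28, Oak=36 → choose Quarry (28).
From Quarry: Oak=22 → choose Oak (22).
NN route Fern → Spruce → Dale → Easton → Quarry → Oak → Fern costs 110.
Optimal: Fern → Spruce → Easton → Dale → Oak → Quarry → Fern costs 101 (by enumerating all 60 distinct tours).
Excess = 110 − 101 = 9.

9 longer than the optimal tour.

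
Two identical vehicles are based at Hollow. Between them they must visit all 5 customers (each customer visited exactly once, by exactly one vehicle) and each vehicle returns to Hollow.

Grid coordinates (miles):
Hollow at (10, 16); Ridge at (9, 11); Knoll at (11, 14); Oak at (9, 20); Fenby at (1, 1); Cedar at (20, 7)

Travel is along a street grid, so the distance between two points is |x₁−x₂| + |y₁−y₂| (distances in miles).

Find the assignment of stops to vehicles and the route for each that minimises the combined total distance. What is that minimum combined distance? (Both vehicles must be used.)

Check every non-empty split of the stops between the two vehicles; for each half take its own optimal tour:
  {Ridge} + {Knoll, Oak, Fenby, Cedar}: 12 + 76 = 88
  {Knoll} + {Ridge, Oak, Fenby, Cedar}: 6 + 76 = 82
  {Ridge, Knoll} + {Oak, Fenby, Cedar}: 14 + 76 = 90
  {Oak} + {Ridge, Knoll, Fenby, Cedar}: 10 + 68 = 78
  {Ridge, Oak} + {Knoll, Fenby, Cedar}: 20 + 68 = 88
  {Knoll, Oak} + {Ridge, Fenby, Cedar}: 16 + 68 = 84
  … (15 splits in total)
Best: vehicle 1 Hollow → Oak → Hollow = 10; vehicle 2 Hollow → Ridge → Fenby → Cedar → Knoll → Hollow = 68; combined 78.

78 miles — the smallest possible combined total.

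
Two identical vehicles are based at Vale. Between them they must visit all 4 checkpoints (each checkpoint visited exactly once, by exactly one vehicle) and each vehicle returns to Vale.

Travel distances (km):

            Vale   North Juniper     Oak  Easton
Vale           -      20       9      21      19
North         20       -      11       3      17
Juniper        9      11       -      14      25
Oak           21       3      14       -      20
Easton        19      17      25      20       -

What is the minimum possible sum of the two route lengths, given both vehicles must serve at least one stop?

Minimum combined distance: 78 km.

Try each way of splitting the stops between the two vehicles (each non-empty) and, for each split, find the best tour for each vehicle:
  {North} + {Juniper, Oak, Easton}: 40 + 62 = 102
  {Juniper} + {North, Oak, Easton}: 18 + 60 = 78
  {North, Juniper} + {Oak, Easton}: 40 + 60 = 100
  {Oak} + {North, Juniper, Easton}: 42 + 56 = 98
  {North, Oak} + {Juniper, Easton}: 44 + 53 = 97
  {Juniper, Oak} + {North, Easton}: 44 + 56 = 100
  … (7 splits in total)
Best: vehicle 1 Vale → Juniper → Vale = 18; vehicle 2 Vale → Oak → North → Easton → Vale = 60; combined 78.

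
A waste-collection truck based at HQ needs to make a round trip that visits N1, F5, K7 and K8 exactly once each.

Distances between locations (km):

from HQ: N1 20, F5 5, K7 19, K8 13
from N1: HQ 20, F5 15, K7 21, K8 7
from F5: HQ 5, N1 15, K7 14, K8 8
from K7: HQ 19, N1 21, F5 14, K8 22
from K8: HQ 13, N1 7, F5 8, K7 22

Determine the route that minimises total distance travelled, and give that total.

There are 12 distinct closed tours to check (reversals are equivalent).
HQ - N1 - F5 - K7 - K8 - HQ: 20+15+14+22+13 = 84
HQ - N1 - F5 - K8 - K7 - HQ: 20+15+8+22+19 = 84
HQ - N1 - K7 - F5 - K8 - HQ: 20+21+14+8+13 = 76
HQ - N1 - K7 - K8 - F5 - HQ: 20+21+22+8+5 = 76
HQ - N1 - K8 - F5 - K7 - HQ: 20+7+8+14+19 = 68
HQ - N1 - K8 - K7 - F5 - HQ: 20+7+22+14+5 = 68
HQ - F5 - N1 - K7 - K8 - HQ: 5+15+21+22+13 = 76
HQ - F5 - N1 - K8 - K7 - HQ: 5+15+7+22+19 = 68
HQ - F5 - K7 - N1 - K8 - HQ: 5+14+21+7+13 = 60
HQ - F5 - K8 - N1 - K7 - HQ: 5+8+7+21+19 = 60
HQ - K7 - N1 - F5 - K8 - HQ: 19+21+15+8+13 = 76
HQ - K7 - F5 - N1 - K8 - HQ: 19+14+15+7+13 = 68
The minimum is 60.
One optimal route: HQ → F5 → K7 → N1 → K8 → HQ (or its reverse).

Minimum total distance: 60 km.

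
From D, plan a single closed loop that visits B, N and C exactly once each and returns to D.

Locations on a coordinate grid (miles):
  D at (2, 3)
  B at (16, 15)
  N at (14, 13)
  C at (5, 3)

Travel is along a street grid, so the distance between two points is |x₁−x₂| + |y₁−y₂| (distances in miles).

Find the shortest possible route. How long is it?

There are 3 distinct closed tours to check (reversals are equivalent).
D→B→N→C→D: 26+4+19+3 = 52
D→B→C→N→D: 26+23+19+22 = 90
D→N→B→C→D: 22+4+23+3 = 52
The minimum is 52.
One optimal route: D → B → N → C → D (or its reverse).

Minimum total distance: 52 miles.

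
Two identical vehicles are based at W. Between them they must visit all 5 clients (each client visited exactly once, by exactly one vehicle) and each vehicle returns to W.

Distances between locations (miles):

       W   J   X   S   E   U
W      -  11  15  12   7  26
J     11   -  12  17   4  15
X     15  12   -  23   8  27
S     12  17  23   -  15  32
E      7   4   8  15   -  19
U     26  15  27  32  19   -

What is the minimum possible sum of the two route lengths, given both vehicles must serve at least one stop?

Check every non-empty split of the stops between the two vehicles; for each half take its own optimal tour:
  {J} + {X, S, E, U}: 22 + 86 = 108
  {X} + {J, S, E, U}: 30 + 70 = 100
  {J, X} + {S, E, U}: 38 + 70 = 108
  {S} + {J, X, E, U}: 24 + 68 = 92
  {J, S} + {X, E, U}: 40 + 68 = 108
  {X, S} + {J, E, U}: 50 + 52 = 102
  … (15 splits in total)
Best: vehicle 1 W → S → W = 24; vehicle 2 W → J → U → X → E → W = 68; combined 92.

Minimum combined distance: 92 miles.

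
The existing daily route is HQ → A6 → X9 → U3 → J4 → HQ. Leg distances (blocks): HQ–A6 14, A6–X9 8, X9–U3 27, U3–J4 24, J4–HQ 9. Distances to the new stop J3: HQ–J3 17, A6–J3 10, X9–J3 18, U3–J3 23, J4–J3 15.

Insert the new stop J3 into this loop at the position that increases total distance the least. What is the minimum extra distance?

Insertion cost between consecutive stops i–j is d(i,J3) + d(J3,j) − d(i,j):
  between HQ and A6: 17 + 10 − 14 = 13
  between A6 and X9: 10 + 18 − 8 = 20
  between X9 and U3: 18 + 23 − 27 = 14
  between U3 and J4: 23 + 15 − 24 = 14
  between J4 and HQ: 15 + 17 − 9 = 23
Cheapest insertion is between HQ and A6, adding 13.
New total = 82 + 13 = 95.

Adding 13 blocks by placing J3 on the HQ–A6 leg.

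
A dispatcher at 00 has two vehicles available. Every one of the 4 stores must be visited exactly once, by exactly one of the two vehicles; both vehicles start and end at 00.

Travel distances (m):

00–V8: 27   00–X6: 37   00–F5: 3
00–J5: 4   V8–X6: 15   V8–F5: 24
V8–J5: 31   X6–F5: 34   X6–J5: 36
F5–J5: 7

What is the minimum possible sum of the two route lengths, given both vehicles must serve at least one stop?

Minimum combined distance: 87 m.

There are 2^3 − 1 = 7 ways to divide the 4 stops into two non-empty groups. For each, the best each vehicle can do is its own shortest tour through its group:
  {V8} + {X6, F5, J5}: 54 + 77 = 131
  {X6} + {V8, F5, J5}: 74 + 62 = 136
  {V8, X6} + {F5, J5}: 79 + 14 = 93
  {F5} + {V8, X6, J5}: 6 + 82 = 88
  {V8, F5} + {X6, J5}: 54 + 77 = 131
  {X6, F5} + {V8, J5}: 74 + 62 = 136
  … (7 splits in total)
  {V8, X6, F5} + {J5}: 79 + 8 = 87  ← best
Best: vehicle 1 00 → V8 → X6 → F5 → 00 = 79; vehicle 2 00 → J5 → 00 = 8; combined 87.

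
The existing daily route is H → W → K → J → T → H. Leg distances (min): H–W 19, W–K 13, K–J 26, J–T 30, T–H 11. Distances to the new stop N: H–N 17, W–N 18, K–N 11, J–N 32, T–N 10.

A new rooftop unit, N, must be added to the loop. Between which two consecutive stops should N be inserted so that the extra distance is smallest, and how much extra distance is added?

Insertion cost between consecutive stops i–j is d(i,N) + d(N,j) − d(i,j):
  between H and W: 17 + 18 − 19 = 16
  between W and K: 18 + 11 − 13 = 16
  between K and J: 11 + 32 − 26 = 17
  between J and T: 32 + 10 − 30 = 12
  between T and H: 10 + 17 − 11 = 16
Cheapest insertion is between J and T, adding 12.
New total = 99 + 12 = 111.

Minimum extra distance: 12 min, inserting N between J and T.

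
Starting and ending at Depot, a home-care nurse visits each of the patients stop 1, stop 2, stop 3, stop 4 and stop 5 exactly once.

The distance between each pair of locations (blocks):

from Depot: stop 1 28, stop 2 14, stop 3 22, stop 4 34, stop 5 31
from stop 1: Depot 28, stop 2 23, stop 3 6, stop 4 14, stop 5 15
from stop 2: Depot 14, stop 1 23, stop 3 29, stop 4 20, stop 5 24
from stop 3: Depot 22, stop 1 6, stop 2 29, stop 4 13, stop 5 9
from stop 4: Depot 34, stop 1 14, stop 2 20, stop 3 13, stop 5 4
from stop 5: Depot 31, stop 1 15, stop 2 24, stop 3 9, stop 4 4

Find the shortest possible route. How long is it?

81 blocks — the shortest possible round trip.

There are 60 distinct closed tours to check (reversals are equivalent).
Depot→stop 1→stop 2→stop 3→stop 4→stop 5→Depot: 28+23+29+13+4+31 = 128
Depot→stop 1→stop 2→stop 3→stop 5→stop 4→Depot: 28+23+29+9+4+34 = 127
Depot→stop 1→stop 2→stop 4→stop 3→stop 5→Depot: 28+23+20+13+9+31 = 124
Depot→stop 1→stop 2→stop 4→stop 5→stop 3→Depot: 28+23+20+4+9+22 = 106
Depot→stop 1→stop 2→stop 5→stop 3→stop 4→Depot: 28+23+24+9+13+34 = 131
Depot→stop 1→stop 2→stop 5→stop 4→stop 3→Depot: 28+23+24+4+13+22 = 114
Depot→stop 1→stop 3→stop 2→stop 4→stop 5→Depot: 28+6+29+20+4+31 = 118
Depot→stop 1→stop 3→stop 2→stop 5→stop 4→Depot: 28+6+29+24+4+34 = 125
Depot→stop 1→stop 3→stop 4→stop 2→stop 5→Depot: 28+6+13+20+24+31 = 122
Depot→stop 1→stop 3→stop 4→stop 5→stop 2→Depot: 28+6+13+4+24+14 = 89
Depot→stop 1→stop 3→stop 5→stop 2→stop 4→Depot: 28+6+9+24+20+34 = 121
Depot→stop 1→stop 3→stop 5→stop 4→stop 2→Depot: 28+6+9+4+20+14 = 81
Depot→stop 1→stop 4→stop 2→stop 3→stop 5→Depot: 28+14+20+29+9+31 = 131
Depot→stop 1→stop 4→stop 2→stop 5→stop 3→Depot: 28+14+20+24+9+22 = 117
… (46 more)
The minimum is 81.
One optimal route: Depot → stop 1 → stop 3 → stop 5 → stop 4 → stop 2 → Depot (or its reverse).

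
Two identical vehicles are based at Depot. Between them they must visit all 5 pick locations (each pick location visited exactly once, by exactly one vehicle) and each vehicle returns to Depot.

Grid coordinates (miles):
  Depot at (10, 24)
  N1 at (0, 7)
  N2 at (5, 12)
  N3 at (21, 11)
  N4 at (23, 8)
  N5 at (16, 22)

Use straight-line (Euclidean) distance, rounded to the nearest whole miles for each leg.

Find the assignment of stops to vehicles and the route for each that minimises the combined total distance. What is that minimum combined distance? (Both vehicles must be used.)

Check every non-empty split of the stops between the two vehicles; for each half take its own optimal tour:
  {N1} + {N2, N3, N4, N5}: 40 + 53 = 93
  {N2} + {N1, N3, N4, N5}: 26 + 65 = 91
  {N1, N2} + {N3, N4, N5}: 40 + 43 = 83
  {N3} + {N1, N2, N4, N5}: 34 + 65 = 99
  {N1, N3} + {N2, N4, N5}: 58 + 53 = 111
  {N2, N3} + {N1, N4, N5}: 46 + 65 = 111
  … (15 splits in total)
  {N1, N2, N3, N4} + {N5}: 64 + 12 = 76  ← best
Best: vehicle 1 Depot → N2 → N1 → N4 → N3 → Depot = 64; vehicle 2 Depot → N5 → Depot = 12; combined 76.

Minimum combined distance: 76 miles.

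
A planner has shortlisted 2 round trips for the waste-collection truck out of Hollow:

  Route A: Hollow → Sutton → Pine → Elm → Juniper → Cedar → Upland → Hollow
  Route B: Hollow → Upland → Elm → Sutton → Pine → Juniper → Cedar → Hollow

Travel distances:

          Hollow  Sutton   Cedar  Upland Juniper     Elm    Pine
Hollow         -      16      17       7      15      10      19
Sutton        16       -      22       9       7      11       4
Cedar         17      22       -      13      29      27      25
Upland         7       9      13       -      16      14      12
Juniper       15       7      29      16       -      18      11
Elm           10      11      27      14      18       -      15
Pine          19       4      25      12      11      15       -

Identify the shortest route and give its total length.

93 — Route B is the shortest.

Route A: 16 + 4 + 15 + 18 + 29 + 13 + 7 = 102
Route B: 7 + 14 + 11 + 4 + 11 + 29 + 17 = 93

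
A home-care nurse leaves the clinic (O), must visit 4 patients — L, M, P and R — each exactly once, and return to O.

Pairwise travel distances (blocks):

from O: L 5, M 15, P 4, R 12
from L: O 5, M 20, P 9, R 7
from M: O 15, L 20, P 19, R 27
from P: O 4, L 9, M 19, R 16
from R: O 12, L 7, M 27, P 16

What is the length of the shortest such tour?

Minimum total distance: 62 blocks.

O→L→M→P→R→O: 5+20+19+16+12 = 72
O→L→M→R→P→O: 5+20+27+16+4 = 72
O→L→P→M→R→O: 5+9+19+27+12 = 72
O→L→P→R→M→O: 5+9+16+27+15 = 72
O→L→R→M→P→O: 5+7+27+19+4 = 62
O→L→R→P→M→O: 5+7+16+19+15 = 62
O→M→L→P→R→O: 15+20+9+16+12 = 72
O→M→L→R→P→O: 15+20+7+16+4 = 62
O→M→P→L→R→O: 15+19+9+7+12 = 62
O→M→R→L→P→O: 15+27+7+9+4 = 62
O→P→L→M→R→O: 4+9+20+27+12 = 72
O→P→M→L→R→O: 4+19+20+7+12 = 62
The minimum is 62.
One optimal route: O → L → R → M → P → O (or its reverse).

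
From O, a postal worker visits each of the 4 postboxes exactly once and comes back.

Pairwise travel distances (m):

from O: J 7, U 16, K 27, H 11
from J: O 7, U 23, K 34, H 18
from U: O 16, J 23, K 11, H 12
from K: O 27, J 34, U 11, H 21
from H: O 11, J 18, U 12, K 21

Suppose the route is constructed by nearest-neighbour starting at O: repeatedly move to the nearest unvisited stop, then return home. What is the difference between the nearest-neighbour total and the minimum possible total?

From O: J=7, H=11, U=16, K=27 → choose J (7).
From J: H=18, U=23, K=34 → choose H (18).
From H: U=12, K=21 → choose U (12).
From U: K=11 → choose K (11).
NN route O → J → H → U → K → O costs 75.
Optimal: O → J → U → K → H → O costs 73 (by enumerating all 12 distinct tours).
Excess = 75 − 73 = 2.

Excess over optimum: 2 m.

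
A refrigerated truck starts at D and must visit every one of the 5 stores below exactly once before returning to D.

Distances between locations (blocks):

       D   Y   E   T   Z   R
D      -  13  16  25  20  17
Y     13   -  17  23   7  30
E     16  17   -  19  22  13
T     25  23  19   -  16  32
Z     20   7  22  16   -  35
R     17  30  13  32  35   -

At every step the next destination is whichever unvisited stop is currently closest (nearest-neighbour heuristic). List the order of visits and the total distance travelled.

85 blocks along D → Y → Z → T → E → R → D.

D → [Y:13 / E:16 / R:17 / Z:20 / T:25] → Y (13)
Y → [Z:7 / E:17 / T:23 / R:30] → Z (7)
Z → [T:16 / E:22 / R:35] → T (16)
T → [E:19 / R:32] → E (19)
E → [R:13] → R (13)
Return R→D: 17.
Total = 13 + 7 + 16 + 19 + 13 + 17 = 85.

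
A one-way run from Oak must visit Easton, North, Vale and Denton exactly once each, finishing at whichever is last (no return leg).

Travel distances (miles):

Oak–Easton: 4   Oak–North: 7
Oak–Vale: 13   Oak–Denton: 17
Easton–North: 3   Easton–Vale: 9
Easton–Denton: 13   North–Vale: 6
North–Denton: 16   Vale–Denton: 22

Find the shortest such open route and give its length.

35 miles — the minimum one-way total.

There are 4! = 24 possible orderings.
Oak - Easton - North - Vale - Denton: 4+3+6+22 = 35
Oak - Easton - North - Denton - Vale: 4+3+16+22 = 45
Oak - Easton - Vale - North - Denton: 4+9+6+16 = 35
Oak - Easton - Vale - Denton - North: 4+9+22+16 = 51
Oak - Easton - Denton - North - Vale: 4+13+16+6 = 39
Oak - Easton - Denton - Vale - North: 4+13+22+6 = 45
Oak - North - Easton - Vale - Denton: 7+3+9+22 = 41
Oak - North - Easton - Denton - Vale: 7+3+13+22 = 45
Oak - North - Vale - Easton - Denton: 7+6+9+13 = 35
Oak - North - Vale - Denton - Easton: 7+6+22+13 = 48
Oak - North - Denton - Easton - Vale: 7+16+13+9 = 45
Oak - North - Denton - Vale - Easton: 7+16+22+9 = 54
Oak - Vale - Easton - North - Denton: 13+9+3+16 = 41
Oak - Vale - Easton - Denton - North: 13+9+13+16 = 51
… (10 more)
The minimum is 35.
One shortest path: Oak → Easton → North → Vale → Denton.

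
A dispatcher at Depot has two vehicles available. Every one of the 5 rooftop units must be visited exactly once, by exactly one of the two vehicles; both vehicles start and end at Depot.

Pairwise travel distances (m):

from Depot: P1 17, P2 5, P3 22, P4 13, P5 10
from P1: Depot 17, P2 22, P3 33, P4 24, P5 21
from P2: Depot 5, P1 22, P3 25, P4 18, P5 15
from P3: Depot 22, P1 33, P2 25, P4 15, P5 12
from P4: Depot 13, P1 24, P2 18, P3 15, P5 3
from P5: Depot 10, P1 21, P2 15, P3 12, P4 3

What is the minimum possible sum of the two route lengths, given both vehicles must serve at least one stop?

Check every non-empty split of the stops between the two vehicles; for each half take its own optimal tour:
  {P1} + {P2, P3, P4, P5}: 34 + 58 = 92
  {P2} + {P1, P3, P4, P5}: 10 + 78 = 88
  {P1, P2} + {P3, P4, P5}: 44 + 50 = 94
  {P3} + {P1, P2, P4, P5}: 44 + 64 = 108
  {P1, P3} + {P2, P4, P5}: 72 + 36 = 108
  {P2, P3} + {P1, P4, P5}: 52 + 54 = 106
  … (15 splits in total)
Best: vehicle 1 Depot → P2 → Depot = 10; vehicle 2 Depot → P1 → P3 → P4 → P5 → Depot = 78; combined 88.

Minimum combined distance: 88 m.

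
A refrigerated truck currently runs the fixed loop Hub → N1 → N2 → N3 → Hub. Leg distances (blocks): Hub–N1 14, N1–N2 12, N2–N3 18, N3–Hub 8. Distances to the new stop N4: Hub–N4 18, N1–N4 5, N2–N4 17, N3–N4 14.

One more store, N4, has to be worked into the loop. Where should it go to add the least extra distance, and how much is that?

Adding 9 blocks by placing N4 on the Hub–N1 leg.

Insertion cost between consecutive stops i–j is d(i,N4) + d(N4,j) − d(i,j):
  between Hub and N1: 18 + 5 − 14 = 9
  between N1 and N2: 5 + 17 − 12 = 10
  between N2 and N3: 17 + 14 − 18 = 13
  between N3 and Hub: 14 + 18 − 8 = 24
Cheapest insertion is between Hub and N1, adding 9.
New total = 52 + 9 = 61.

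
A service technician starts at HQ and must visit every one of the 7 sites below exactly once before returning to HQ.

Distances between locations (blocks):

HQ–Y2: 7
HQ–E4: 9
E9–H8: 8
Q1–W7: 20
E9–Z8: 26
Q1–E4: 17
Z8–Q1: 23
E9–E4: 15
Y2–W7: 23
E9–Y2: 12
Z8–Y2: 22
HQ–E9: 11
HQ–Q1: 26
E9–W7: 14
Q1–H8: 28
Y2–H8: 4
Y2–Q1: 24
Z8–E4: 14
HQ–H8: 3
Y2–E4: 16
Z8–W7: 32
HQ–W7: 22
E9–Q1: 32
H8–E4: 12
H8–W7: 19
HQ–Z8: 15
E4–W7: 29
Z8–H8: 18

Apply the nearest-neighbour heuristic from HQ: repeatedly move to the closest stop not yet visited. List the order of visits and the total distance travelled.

Total distance 99 blocks via the nearest-neighbour route HQ → H8 → Y2 → E9 → W7 → Q1 → E4 → Z8 → HQ.

At HQ the remaining stops are H8 3, Y2 7, E4 9, E9 11, Z8 15, W7 22, Q1 26; go to H8.
At H8 the remaining stops are Y2 4, E9 8, E4 12, Z8 18, W7 19, Q1 28; go to Y2.
At Y2 the remaining stops are E9 12, E4 16, Z8 22, W7 23, Q1 24; go to E9.
At E9 the remaining stops are W7 14, E4 15, Z8 26, Q1 32; go to W7.
At W7 the remaining stops are Q1 20, E4 29, Z8 32; go to Q1.
At Q1 the remaining stops are E4 17, Z8 23; go to E4.
At E4 the remaining stops are Z8 14; go to Z8.
Return Z8→HQ: 15.
Total = 3 + 4 + 12 + 14 + 20 + 17 + 14 + 15 = 99.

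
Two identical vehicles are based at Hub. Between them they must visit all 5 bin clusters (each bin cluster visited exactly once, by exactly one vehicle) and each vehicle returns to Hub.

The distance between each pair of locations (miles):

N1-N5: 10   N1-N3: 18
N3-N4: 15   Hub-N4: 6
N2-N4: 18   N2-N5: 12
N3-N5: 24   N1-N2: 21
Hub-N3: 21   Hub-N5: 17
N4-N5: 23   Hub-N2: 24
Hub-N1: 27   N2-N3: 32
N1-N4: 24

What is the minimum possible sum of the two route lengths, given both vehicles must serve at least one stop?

Check every non-empty split of the stops between the two vehicles; for each half take its own optimal tour:
  {N1} + {N2, N3, N4, N5}: 54 + 81 = 135
  {N2} + {N1, N3, N4, N5}: 48 + 66 = 114
  {N1, N2} + {N3, N4, N5}: 72 + 62 = 134
  {N3} + {N1, N2, N4, N5}: 42 + 72 = 114
  {N1, N3} + {N2, N4, N5}: 66 + 53 = 119
  {N2, N3} + {N1, N4, N5}: 77 + 57 = 134
  … (15 splits in total)
  {N4} + {N1, N2, N3, N5}: 12 + 85 = 97  ← best
Best: vehicle 1 Hub → N4 → Hub = 12; vehicle 2 Hub → N2 → N5 → N1 → N3 → Hub = 85; combined 97.

97 miles — the smallest possible combined total.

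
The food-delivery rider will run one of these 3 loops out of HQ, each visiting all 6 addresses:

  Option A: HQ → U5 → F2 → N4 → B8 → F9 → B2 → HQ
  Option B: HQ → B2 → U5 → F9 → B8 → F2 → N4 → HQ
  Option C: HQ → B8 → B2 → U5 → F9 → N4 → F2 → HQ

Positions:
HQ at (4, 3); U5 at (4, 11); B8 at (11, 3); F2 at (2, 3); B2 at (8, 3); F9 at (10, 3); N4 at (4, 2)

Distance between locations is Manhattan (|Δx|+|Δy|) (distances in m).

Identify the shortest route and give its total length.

36 m — Option A is the shortest.

Option A: 8 + 10 + 3 + 8 + 1 + 2 + 4 = 36
Option B: 4 + 12 + 14 + 1 + 9 + 3 + 1 = 44
Option C: 7 + 3 + 12 + 14 + 7 + 3 + 2 = 48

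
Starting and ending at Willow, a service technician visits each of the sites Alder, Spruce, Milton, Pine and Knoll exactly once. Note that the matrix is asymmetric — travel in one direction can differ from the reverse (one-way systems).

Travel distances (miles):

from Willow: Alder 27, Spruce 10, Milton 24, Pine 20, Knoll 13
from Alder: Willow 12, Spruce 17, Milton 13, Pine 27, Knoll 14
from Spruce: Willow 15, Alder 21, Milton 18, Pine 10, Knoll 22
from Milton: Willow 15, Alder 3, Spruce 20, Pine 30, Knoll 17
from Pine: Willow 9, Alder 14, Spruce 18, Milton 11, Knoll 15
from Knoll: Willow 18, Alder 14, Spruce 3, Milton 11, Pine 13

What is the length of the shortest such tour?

Minimum total distance: 52 miles.

Willow→Alder→Spruce→Milton→Pine→Knoll→Willow: 27+17+18+30+15+18 = 125
Willow→Alder→Spruce→Milton→Knoll→Pine→Willow: 27+17+18+17+13+9 = 101
Willow→Alder→Spruce→Pine→Milton→Knoll→Willow: 27+17+10+11+17+18 = 100
Willow→Alder→Spruce→Pine→Knoll→Milton→Willow: 27+17+10+15+11+15 = 95
Willow→Alder→Spruce→Knoll→Milton→Pine→Willow: 27+17+22+11+30+9 = 116
Willow→Alder→Spruce→Knoll→Pine→Milton→Willow: 27+17+22+13+11+15 = 105
Willow→Alder→Milton→Spruce→Pine→Knoll→Willow: 27+13+20+10+15+18 = 103
Willow→Alder→Milton→Spruce→Knoll→Pine→Willow: 27+13+20+22+13+9 = 104
Willow→Alder→Milton→Pine→Spruce→Knoll→Willow: 27+13+30+18+22+18 = 128
Willow→Alder→Milton→Pine→Knoll→Spruce→Willow: 27+13+30+15+3+15 = 103
Willow→Alder→Milton→Knoll→Spruce→Pine→Willow: 27+13+17+3+10+9 = 79
Willow→Alder→Milton→Knoll→Pine→Spruce→Willow: 27+13+17+13+18+15 = 103
Willow→Alder→Pine→Spruce→Milton→Knoll→Willow: 27+27+18+18+17+18 = 125
Willow→Alder→Pine→Spruce→Knoll→Milton→Willow: 27+27+18+22+11+15 = 120
… (106 more)
Willow→Knoll→Spruce→Pine→Milton→Alder→Willow: 13+3+10+11+3+12 = 52  ← best
The minimum is 52.
One optimal route: Willow → Knoll → Spruce → Pine → Milton → Alder → Willow.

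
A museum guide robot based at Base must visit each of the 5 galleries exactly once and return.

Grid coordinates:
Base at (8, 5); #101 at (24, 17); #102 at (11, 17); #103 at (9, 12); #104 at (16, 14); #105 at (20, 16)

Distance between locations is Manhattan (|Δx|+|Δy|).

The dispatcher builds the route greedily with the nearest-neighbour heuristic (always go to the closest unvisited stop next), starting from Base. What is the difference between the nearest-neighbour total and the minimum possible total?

Excess over optimum: 6.

From Base: #103=8, #102=15, #104=17, #105=23, #101=28 → choose #103 (8).
From #103: #102=7, #104=9, #105=15, #101=20 → choose #102 (7).
From #102: #104=8, #105=10, #101=13 → choose #104 (8).
From #104: #105=6, #101=11 → choose #105 (6).
From #105: #101=5 → choose #101 (5).
NN route Base → #103 → #102 → #104 → #105 → #101 → Base costs 62.
Optimal: Base → #102 → #101 → #105 → #104 → #103 → Base costs 56 (by enumerating all 60 distinct tours).
Excess = 62 − 56 = 6.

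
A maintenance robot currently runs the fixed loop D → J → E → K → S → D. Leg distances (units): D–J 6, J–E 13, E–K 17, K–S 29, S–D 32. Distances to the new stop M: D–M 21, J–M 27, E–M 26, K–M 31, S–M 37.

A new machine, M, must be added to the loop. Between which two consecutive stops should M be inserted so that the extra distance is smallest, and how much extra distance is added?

Adding 26 by placing M on the S–D leg.

Insertion cost between consecutive stops i–j is d(i,M) + d(M,j) − d(i,j):
  between D and J: 21 + 27 − 6 = 42
  between J and E: 27 + 26 − 13 = 40
  between E and K: 26 + 31 − 17 = 40
  between K and S: 31 + 37 − 29 = 39
  between S and D: 37 + 21 − 32 = 26
Cheapest insertion is between S and D, adding 26.
New total = 97 + 26 = 123.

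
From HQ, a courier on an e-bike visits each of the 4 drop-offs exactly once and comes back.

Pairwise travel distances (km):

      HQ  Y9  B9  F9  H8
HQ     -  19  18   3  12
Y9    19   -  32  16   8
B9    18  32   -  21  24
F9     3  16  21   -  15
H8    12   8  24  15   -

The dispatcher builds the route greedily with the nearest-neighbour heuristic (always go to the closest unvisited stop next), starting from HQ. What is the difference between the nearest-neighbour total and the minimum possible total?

7 km longer than the optimal tour.

HQ: F9=3, H8=12, B9=18, Y9=19 ⇒ F9
F9: H8=15, Y9=16, B9=21 ⇒ H8
H8: Y9=8, B9=24 ⇒ Y9
Y9: B9=32 ⇒ B9
NN route HQ → F9 → H8 → Y9 → B9 → HQ costs 76.
Optimal: HQ → B9 → H8 → Y9 → F9 → HQ costs 69 (by enumerating all 12 distinct tours).
Excess = 76 − 69 = 7.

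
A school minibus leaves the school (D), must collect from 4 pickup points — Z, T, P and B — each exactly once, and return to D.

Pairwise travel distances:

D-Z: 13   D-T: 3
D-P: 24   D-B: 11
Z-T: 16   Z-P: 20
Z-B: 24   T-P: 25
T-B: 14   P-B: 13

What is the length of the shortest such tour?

There are 12 distinct closed tours to check (reversals are equivalent).
D - Z - T - P - B - D: 13+16+25+13+11 = 78
D - Z - T - B - P - D: 13+16+14+13+24 = 80
D - Z - P - T - B - D: 13+20+25+14+11 = 83
D - Z - P - B - T - D: 13+20+13+14+3 = 63
D - Z - B - T - P - D: 13+24+14+25+24 = 100
D - Z - B - P - T - D: 13+24+13+25+3 = 78
D - T - Z - P - B - D: 3+16+20+13+11 = 63
D - T - Z - B - P - D: 3+16+24+13+24 = 80
D - T - P - Z - B - D: 3+25+20+24+11 = 83
D - T - B - Z - P - D: 3+14+24+20+24 = 85
D - P - Z - T - B - D: 24+20+16+14+11 = 85
D - P - T - Z - B - D: 24+25+16+24+11 = 100
The minimum is 63.
One optimal route: D → Z → P → B → T → D (or its reverse).

63 — the shortest possible round trip.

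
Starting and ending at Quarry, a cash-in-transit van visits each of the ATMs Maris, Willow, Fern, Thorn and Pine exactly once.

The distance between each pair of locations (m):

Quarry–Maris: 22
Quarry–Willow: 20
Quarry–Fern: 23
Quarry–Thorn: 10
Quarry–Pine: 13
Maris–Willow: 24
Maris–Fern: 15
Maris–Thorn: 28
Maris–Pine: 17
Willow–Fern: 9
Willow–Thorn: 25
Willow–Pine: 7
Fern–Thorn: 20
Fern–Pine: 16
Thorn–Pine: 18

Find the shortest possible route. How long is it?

Quarry-Maris-Willow-Fern-Thorn-Pine-Quarry: 22+24+9+20+18+13 = 106
Quarry-Maris-Willow-Fern-Pine-Thorn-Quarry: 22+24+9+16+18+10 = 99
Quarry-Maris-Willow-Thorn-Fern-Pine-Quarry: 22+24+25+20+16+13 = 120
Quarry-Maris-Willow-Thorn-Pine-Fern-Quarry: 22+24+25+18+16+23 = 128
Quarry-Maris-Willow-Pine-Fern-Thorn-Quarry: 22+24+7+16+20+10 = 99
Quarry-Maris-Willow-Pine-Thorn-Fern-Quarry: 22+24+7+18+20+23 = 114
Quarry-Maris-Fern-Willow-Thorn-Pine-Quarry: 22+15+9+25+18+13 = 102
Quarry-Maris-Fern-Willow-Pine-Thorn-Quarry: 22+15+9+7+18+10 = 81
Quarry-Maris-Fern-Thorn-Willow-Pine-Quarry: 22+15+20+25+7+13 = 102
Quarry-Maris-Fern-Thorn-Pine-Willow-Quarry: 22+15+20+18+7+20 = 102
Quarry-Maris-Fern-Pine-Willow-Thorn-Quarry: 22+15+16+7+25+10 = 95
Quarry-Maris-Fern-Pine-Thorn-Willow-Quarry: 22+15+16+18+25+20 = 116
Quarry-Maris-Thorn-Willow-Fern-Pine-Quarry: 22+28+25+9+16+13 = 113
Quarry-Maris-Thorn-Willow-Pine-Fern-Quarry: 22+28+25+7+16+23 = 121
… (46 more)
The minimum is 81.
One optimal route: Quarry → Maris → Fern → Willow → Pine → Thorn → Quarry (or its reverse).

81 m — the shortest possible round trip.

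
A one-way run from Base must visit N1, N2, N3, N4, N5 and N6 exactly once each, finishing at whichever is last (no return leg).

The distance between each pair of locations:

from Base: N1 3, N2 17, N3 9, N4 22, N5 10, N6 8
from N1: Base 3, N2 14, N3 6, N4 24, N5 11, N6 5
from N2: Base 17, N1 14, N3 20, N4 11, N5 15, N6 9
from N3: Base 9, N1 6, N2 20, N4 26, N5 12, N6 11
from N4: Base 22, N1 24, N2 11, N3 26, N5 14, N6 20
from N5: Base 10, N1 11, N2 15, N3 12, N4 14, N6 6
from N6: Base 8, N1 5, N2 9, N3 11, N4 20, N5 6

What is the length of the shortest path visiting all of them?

47 — the minimum one-way total.

There are 6! = 720 possible orderings.
Base→N1→N2→N3→N4→N5→N6: 3+14+20+26+14+6 = 83
Base→N1→N2→N3→N4→N6→N5: 3+14+20+26+20+6 = 89
Base→N1→N2→N3→N5→N4→N6: 3+14+20+12+14+20 = 83
Base→N1→N2→N3→N5→N6→N4: 3+14+20+12+6+20 = 75
Base→N1→N2→N3→N6→N4→N5: 3+14+20+11+20+14 = 82
Base→N1→N2→N3→N6→N5→N4: 3+14+20+11+6+14 = 68
Base→N1→N2→N4→N3→N5→N6: 3+14+11+26+12+6 = 72
Base→N1→N2→N4→N3→N6→N5: 3+14+11+26+11+6 = 71
… (712 more)
Base→N1→N3→N5→N6→N2→N4: 3+6+12+6+9+11 = 47  ← best
The minimum is 47.
One shortest path: Base → N1 → N3 → N5 → N6 → N2 → N4.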